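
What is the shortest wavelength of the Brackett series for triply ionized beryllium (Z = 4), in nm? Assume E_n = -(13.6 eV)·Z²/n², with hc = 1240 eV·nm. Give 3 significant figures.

91.2 nm

The Brackett series has lower level n_f = 4; the series limit corresponds to n_i → ∞.
ΔE_max = 13.6 × 16 / 4² = 13.60 eV.
λ_min = 1240 / 13.60 = 91.2 nm.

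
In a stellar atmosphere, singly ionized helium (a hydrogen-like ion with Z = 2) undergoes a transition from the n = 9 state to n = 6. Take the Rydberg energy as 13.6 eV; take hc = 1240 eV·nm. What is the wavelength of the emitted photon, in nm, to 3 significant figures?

For Z = 2 the level energies scale as Z², so the effective Rydberg energy is 13.6 × 4 = 54.40 eV.
ΔE = 54.40 × (1/6² − 1/9²) = 54.40 × 0.01543 = 0.8395 eV.
λ = hc/ΔE = 1240 / 0.8395 = 1480 nm.

1480 nm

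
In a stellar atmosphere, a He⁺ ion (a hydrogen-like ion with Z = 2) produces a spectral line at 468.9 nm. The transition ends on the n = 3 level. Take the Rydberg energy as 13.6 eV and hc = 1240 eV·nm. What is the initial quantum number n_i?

n_i = 4

The photon energy is ΔE = hc/λ = 1240 / 468.9 = 2.644 eV.
With Z = 2, ΔE = 54.40 × (1/n_f² − 1/n_i²), so 1/n_f² − 1/n_i² = 0.04861.
With n_f = 3: 1/n_i² = 1/9 − 0.04861 = 0.06250, so n_i ≈ 4.00.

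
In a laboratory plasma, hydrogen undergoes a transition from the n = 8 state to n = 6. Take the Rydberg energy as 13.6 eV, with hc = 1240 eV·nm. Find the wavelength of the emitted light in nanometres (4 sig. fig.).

ΔE = 13.60 × (1/6² − 1/8²) = 13.60 × 0.01215 = 0.1653 eV.
λ = hc/ΔE = 1240 / 0.1653 = 7503 nm.

7503 nm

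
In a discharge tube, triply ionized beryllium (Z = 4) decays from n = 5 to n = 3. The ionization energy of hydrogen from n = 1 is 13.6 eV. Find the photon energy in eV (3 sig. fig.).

The Bohr energies scale as Z², so for Z = 4: E_n = −217.6/n² eV.
E_5 = −217.6/25 = −8.704 eV and E_3 = −217.6/9 = −24.18 eV.
The photon energy is |E_5 − E_3| = 15.5 eV.

15.5 eV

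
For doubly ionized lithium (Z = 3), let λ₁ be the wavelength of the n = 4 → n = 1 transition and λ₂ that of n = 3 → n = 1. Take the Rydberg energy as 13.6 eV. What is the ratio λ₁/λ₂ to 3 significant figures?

0.948

λ ∝ 1/ΔE ∝ 1/(1/n_f² − 1/n_i²), and the Z² and hc factors cancel in the ratio.
λ₁/λ₂ = (1/1² − 1/3²)/(1/1² − 1/4²) = 0.8889/0.9375 = 0.948.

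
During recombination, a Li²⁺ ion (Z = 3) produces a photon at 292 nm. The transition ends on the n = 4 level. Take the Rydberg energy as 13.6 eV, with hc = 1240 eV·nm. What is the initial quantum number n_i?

n_i = 6

The photon energy is ΔE = hc/λ = 1240 / 292 = 4.247 eV.
With Z = 3, ΔE = 122.4 × (1/n_f² − 1/n_i²), so 1/n_f² − 1/n_i² = 0.03469.
With n_f = 4: 1/n_i² = 1/16 − 0.03469 = 0.02781, so n_i ≈ 6.00.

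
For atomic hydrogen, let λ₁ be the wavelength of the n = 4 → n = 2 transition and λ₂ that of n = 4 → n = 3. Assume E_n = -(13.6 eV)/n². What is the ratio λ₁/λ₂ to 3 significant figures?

0.259

λ ∝ 1/ΔE ∝ 1/(1/n_f² − 1/n_i²), and the Z² and hc factors cancel in the ratio.
λ₁/λ₂ = (1/3² − 1/4²)/(1/2² − 1/4²) = 0.04861/0.1875 = 0.259.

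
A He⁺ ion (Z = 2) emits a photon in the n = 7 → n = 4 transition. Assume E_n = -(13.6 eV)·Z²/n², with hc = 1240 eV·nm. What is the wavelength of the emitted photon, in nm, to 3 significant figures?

For Z = 2 the level energies scale as Z², so the effective Rydberg energy is 13.6 × 4 = 54.40 eV.
ΔE = 54.40 × (1/4² − 1/7²) = 54.40 × 0.04209 = 2.290 eV.
λ = hc/ΔE = 1240 / 2.290 = 542 nm.

542 nm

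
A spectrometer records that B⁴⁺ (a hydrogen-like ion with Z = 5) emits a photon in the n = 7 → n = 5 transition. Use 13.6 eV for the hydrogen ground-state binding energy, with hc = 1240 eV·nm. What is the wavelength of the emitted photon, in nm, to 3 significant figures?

186 nm

For Z = 5 the level energies scale as Z², so the effective Rydberg energy is 13.6 × 25 = 340.0 eV.
ΔE = 340.0 × (1/5² − 1/7²) = 340.0 × 0.01959 = 6.661 eV.
λ = hc/ΔE = 1240 / 6.661 = 186 nm.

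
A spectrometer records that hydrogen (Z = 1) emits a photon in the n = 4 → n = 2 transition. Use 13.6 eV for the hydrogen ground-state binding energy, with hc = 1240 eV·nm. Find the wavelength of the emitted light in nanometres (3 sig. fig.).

486 nm

ΔE = 13.60 × (1/2² − 1/4²) = 13.60 × 0.1875 = 2.550 eV.
λ = hc/ΔE = 1240 / 2.550 = 486 nm.
This line belongs to the Balmer series.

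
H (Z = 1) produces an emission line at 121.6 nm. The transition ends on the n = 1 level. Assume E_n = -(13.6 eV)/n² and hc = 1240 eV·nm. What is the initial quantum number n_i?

n_i = 2

The photon energy is ΔE = hc/λ = 1240 / 121.6 = 10.20 eV.
With Z = 1, ΔE = 13.60 × (1/n_f² − 1/n_i²), so 1/n_f² − 1/n_i² = 0.7498.
With n_f = 1: 1/n_i² = 1/1 − 0.7498 = 0.2502, so n_i ≈ 2.00.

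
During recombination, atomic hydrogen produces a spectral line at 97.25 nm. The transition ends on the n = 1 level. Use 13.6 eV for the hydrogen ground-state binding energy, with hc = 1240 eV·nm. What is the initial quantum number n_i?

The photon energy is ΔE = hc/λ = 1240 / 97.25 = 12.75 eV.
With Z = 1, ΔE = 13.60 × (1/n_f² − 1/n_i²), so 1/n_f² − 1/n_i² = 0.9375.
With n_f = 1: 1/n_i² = 1/1 − 0.9375 = 0.06245, so n_i ≈ 4.00.

n_i = 4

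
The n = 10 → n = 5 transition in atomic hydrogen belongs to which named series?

Pfund

The series is set by the lower level: n_f = 5 is the Pfund series.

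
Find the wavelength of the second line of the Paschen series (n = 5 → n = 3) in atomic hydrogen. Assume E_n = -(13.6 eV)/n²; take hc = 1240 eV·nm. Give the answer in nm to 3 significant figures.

1280 nm

The Paschen series terminates on n_f = 3; the second line has n_i = 3+2 = 5.
ΔE = 13.60 × (1/3² − 1/5²) = 0.9671 eV.
λ = 1240 / 0.9671 = 1280 nm.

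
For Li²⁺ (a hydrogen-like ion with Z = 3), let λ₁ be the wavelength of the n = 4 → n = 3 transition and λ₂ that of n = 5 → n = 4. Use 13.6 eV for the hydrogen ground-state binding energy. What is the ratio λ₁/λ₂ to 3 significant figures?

0.463

λ ∝ 1/ΔE ∝ 1/(1/n_f² − 1/n_i²), and the Z² and hc factors cancel in the ratio.
λ₁/λ₂ = (1/4² − 1/5²)/(1/3² − 1/4²) = 0.02250/0.04861 = 0.463.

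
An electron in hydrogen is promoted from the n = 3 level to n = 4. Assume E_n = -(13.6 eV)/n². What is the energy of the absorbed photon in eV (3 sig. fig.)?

0.661 eV

E_4 = −13.60/16 = −0.8500 eV and E_3 = −13.60/9 = −1.511 eV.
The photon energy is |E_4 − E_3| = 0.661 eV.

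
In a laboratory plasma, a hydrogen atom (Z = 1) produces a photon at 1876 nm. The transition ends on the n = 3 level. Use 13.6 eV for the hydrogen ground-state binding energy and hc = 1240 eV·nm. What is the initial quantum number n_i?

The photon energy is ΔE = hc/λ = 1240 / 1876 = 0.6610 eV.
With Z = 1, ΔE = 13.60 × (1/n_f² − 1/n_i²), so 1/n_f² − 1/n_i² = 0.04860.
With n_f = 3: 1/n_i² = 1/9 − 0.04860 = 0.06251, so n_i ≈ 4.00.

n_i = 4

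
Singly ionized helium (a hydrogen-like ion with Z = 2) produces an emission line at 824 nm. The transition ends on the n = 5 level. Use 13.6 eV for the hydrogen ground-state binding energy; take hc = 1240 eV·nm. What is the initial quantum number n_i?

The photon energy is ΔE = hc/λ = 1240 / 824 = 1.505 eV.
With Z = 2, ΔE = 54.40 × (1/n_f² − 1/n_i²), so 1/n_f² − 1/n_i² = 0.02766.
With n_f = 5: 1/n_i² = 1/25 − 0.02766 = 0.01234, so n_i ≈ 9.00.

n_i = 9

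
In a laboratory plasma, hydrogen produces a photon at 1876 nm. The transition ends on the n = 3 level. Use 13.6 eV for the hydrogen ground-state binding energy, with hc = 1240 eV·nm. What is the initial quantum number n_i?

The photon energy is ΔE = hc/λ = 1240 / 1876 = 0.6610 eV.
With Z = 1, ΔE = 13.60 × (1/n_f² − 1/n_i²), so 1/n_f² − 1/n_i² = 0.04860.
With n_f = 3: 1/n_i² = 1/9 − 0.04860 = 0.06251, so n_i ≈ 4.00.

n_i = 4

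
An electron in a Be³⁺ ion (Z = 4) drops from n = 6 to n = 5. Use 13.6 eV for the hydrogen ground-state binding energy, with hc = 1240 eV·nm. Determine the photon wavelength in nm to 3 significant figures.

For Z = 4 the level energies scale as Z², so the effective Rydberg energy is 13.6 × 16 = 217.6 eV.
ΔE = 217.6 × (1/5² − 1/6²) = 217.6 × 0.01222 = 2.660 eV.
λ = hc/ΔE = 1240 / 2.660 = 466 nm.

466 nm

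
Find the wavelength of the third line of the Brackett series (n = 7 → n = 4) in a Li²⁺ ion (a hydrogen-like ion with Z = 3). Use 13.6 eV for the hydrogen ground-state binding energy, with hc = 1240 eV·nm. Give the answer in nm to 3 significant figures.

241 nm

The Brackett series terminates on n_f = 4; the third line has n_i = 4+3 = 7.
ΔE = 122.4 × (1/4² − 1/7²) = 5.152 eV.
λ = 1240 / 5.152 = 241 nm.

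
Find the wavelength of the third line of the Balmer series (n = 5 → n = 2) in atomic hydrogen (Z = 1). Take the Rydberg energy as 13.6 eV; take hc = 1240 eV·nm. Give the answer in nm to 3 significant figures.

The Balmer series terminates on n_f = 2; the third line has n_i = 2+3 = 5.
ΔE = 13.60 × (1/2² − 1/5²) = 2.856 eV.
λ = 1240 / 2.856 = 434 nm.

434 nm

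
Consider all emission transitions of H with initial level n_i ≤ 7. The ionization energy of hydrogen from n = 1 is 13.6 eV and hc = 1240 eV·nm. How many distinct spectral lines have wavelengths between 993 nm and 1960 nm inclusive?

Enumerate all n_i → n_f pairs with 1 ≤ n_f < n_i ≤ 7 and compute λ = 1240 / [13.6·1·(1/n_f² − 1/n_i²)].
Lines falling in [993, 1960] nm: 7→3 (1005 nm), 6→3 (1094 nm), 5→3 (1282 nm), 4→3 (1876 nm).

4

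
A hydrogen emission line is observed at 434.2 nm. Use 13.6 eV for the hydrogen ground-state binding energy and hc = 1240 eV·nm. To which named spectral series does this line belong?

Balmer

ΔE = 1240/434.2 = 2.856 eV.
This matches 13.6 × (1/2² − 1/5²), so n_f = 2: the Balmer series.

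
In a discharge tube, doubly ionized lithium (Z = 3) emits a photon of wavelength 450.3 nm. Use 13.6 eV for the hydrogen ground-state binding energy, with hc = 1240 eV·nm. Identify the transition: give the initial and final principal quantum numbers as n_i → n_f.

n_i = 5, n_f = 4

The photon energy is ΔE = hc/λ = 1240 / 450.3 = 2.754 eV.
With Z = 3, ΔE = 122.4 × (1/n_f² − 1/n_i²), so 1/n_f² − 1/n_i² = 0.02250.
Trying n_f = 4 gives 1/n_i² = 0.04000, i.e. n_i ≈ 5; this pair matches.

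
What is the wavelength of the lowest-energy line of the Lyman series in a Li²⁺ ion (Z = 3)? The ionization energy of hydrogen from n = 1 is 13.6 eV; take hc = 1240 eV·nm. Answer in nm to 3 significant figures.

13.5 nm

The Lyman series terminates on n_f = 1; the first line has n_i = 1+1 = 2.
ΔE = 122.4 × (1/1² − 1/2²) = 91.80 eV.
λ = 1240 / 91.80 = 13.5 nm.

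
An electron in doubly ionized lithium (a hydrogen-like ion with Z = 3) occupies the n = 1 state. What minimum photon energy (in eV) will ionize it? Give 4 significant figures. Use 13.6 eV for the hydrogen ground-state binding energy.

122.4 eV

E_n = −13.6 Z²/n² = −122.4/n² eV for Z = 3.
E_1 = −122.4/1 = −122.4 eV, so ionization (to E = 0) requires 122.4 eV.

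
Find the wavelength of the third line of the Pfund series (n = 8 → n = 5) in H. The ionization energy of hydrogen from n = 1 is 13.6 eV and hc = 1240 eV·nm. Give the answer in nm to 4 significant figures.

The Pfund series terminates on n_f = 5; the third line has n_i = 5+3 = 8.
ΔE = 13.60 × (1/5² − 1/8²) = 0.3315 eV.
λ = 1240 / 0.3315 = 3741 nm.

3741 nm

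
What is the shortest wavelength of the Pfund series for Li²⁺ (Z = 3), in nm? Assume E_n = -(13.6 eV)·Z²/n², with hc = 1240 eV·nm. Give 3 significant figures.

253 nm

The Pfund series has lower level n_f = 5; the series limit corresponds to n_i → ∞.
ΔE_max = 13.6 × 9 / 5² = 4.896 eV.
λ_min = 1240 / 4.896 = 253 nm.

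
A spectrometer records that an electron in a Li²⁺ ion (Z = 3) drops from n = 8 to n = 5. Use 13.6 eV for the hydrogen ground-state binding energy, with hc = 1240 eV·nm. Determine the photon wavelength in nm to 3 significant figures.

For Z = 3 the level energies scale as Z², so the effective Rydberg energy is 13.6 × 9 = 122.4 eV.
ΔE = 122.4 × (1/5² − 1/8²) = 122.4 × 0.02438 = 2.984 eV.
λ = hc/ΔE = 1240 / 2.984 = 416 nm.

416 nm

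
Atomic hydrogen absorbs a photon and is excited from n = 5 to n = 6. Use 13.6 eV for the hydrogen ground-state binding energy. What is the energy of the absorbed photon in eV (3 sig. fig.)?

E_6 = −13.60/36 = −0.3778 eV and E_5 = −13.60/25 = −0.5440 eV.
The photon energy is |E_6 − E_5| = 0.166 eV.

0.166 eV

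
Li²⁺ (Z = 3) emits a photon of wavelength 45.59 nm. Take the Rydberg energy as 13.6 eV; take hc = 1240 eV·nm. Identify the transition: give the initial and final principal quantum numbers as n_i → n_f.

The photon energy is ΔE = hc/λ = 1240 / 45.59 = 27.20 eV.
With Z = 3, ΔE = 122.4 × (1/n_f² − 1/n_i²), so 1/n_f² − 1/n_i² = 0.2222.
Trying n_f = 2 gives 1/n_i² = 0.02779, i.e. n_i ≈ 6; this pair matches.

n_i = 6, n_f = 2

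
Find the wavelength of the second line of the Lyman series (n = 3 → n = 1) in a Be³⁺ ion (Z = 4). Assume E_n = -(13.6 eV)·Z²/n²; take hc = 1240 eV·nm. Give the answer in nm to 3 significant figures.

The Lyman series terminates on n_f = 1; the second line has n_i = 1+2 = 3.
ΔE = 217.6 × (1/1² − 1/3²) = 193.4 eV.
λ = 1240 / 193.4 = 6.41 nm.

6.41 nm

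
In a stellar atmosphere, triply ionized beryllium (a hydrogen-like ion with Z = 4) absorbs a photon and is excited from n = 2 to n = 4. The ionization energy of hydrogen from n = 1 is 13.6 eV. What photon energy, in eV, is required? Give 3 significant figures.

The Bohr energies scale as Z², so for Z = 4: E_n = −217.6/n² eV.
E_4 = −217.6/16 = −13.60 eV and E_2 = −217.6/4 = −54.40 eV.
The photon energy is |E_4 − E_2| = 40.8 eV.

40.8 eV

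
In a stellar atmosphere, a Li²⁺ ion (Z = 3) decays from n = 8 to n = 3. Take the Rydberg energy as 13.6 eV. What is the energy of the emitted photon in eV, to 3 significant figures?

The Bohr energies scale as Z², so for Z = 3: E_n = −122.4/n² eV.
E_8 = −122.4/64 = −1.913 eV and E_3 = −122.4/9 = −13.60 eV.
The photon energy is |E_8 − E_3| = 11.7 eV.

11.7 eV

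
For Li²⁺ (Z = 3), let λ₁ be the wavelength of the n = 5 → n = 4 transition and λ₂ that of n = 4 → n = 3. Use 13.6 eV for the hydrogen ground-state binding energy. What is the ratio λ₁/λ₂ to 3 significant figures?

λ ∝ 1/ΔE ∝ 1/(1/n_f² − 1/n_i²), and the Z² and hc factors cancel in the ratio.
λ₁/λ₂ = (1/3² − 1/4²)/(1/4² − 1/5²) = 0.04861/0.02250 = 2.16.

2.16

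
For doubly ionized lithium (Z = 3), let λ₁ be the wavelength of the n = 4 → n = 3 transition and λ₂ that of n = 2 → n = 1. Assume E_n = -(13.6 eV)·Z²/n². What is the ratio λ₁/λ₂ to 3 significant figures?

λ ∝ 1/ΔE ∝ 1/(1/n_f² − 1/n_i²), and the Z² and hc factors cancel in the ratio.
λ₁/λ₂ = (1/1² − 1/2²)/(1/3² − 1/4²) = 0.7500/0.04861 = 15.4.

15.4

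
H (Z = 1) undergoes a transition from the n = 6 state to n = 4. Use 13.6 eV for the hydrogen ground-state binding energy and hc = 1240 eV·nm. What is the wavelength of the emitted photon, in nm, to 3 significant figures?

ΔE = 13.60 × (1/4² − 1/6²) = 13.60 × 0.03472 = 0.4722 eV.
λ = hc/ΔE = 1240 / 0.4722 = 2630 nm.

2630 nm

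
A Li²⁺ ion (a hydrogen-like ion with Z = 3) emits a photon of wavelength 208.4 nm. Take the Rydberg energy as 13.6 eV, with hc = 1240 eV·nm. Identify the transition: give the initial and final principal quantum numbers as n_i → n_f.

The photon energy is ΔE = hc/λ = 1240 / 208.4 = 5.950 eV.
With Z = 3, ΔE = 122.4 × (1/n_f² − 1/n_i²), so 1/n_f² − 1/n_i² = 0.04861.
Trying n_f = 3 gives 1/n_i² = 0.06250, i.e. n_i ≈ 4; this pair matches.

n_i = 4, n_f = 3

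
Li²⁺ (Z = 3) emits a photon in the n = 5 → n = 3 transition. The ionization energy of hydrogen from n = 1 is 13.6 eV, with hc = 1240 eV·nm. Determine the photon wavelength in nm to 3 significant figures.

142 nm

For Z = 3 the level energies scale as Z², so the effective Rydberg energy is 13.6 × 9 = 122.4 eV.
ΔE = 122.4 × (1/3² − 1/5²) = 122.4 × 0.07111 = 8.704 eV.
λ = hc/ΔE = 1240 / 8.704 = 142 nm.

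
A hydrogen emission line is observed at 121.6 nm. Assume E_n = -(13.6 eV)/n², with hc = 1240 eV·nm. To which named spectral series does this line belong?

Lyman

ΔE = 1240/121.6 = 10.20 eV.
This matches 13.6 × (1/1² − 1/2²), so n_f = 1: the Lyman series.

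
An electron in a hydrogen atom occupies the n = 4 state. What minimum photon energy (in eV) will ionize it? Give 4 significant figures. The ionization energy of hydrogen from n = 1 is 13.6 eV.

0.8500 eV

E_4 = −13.60/16 = −0.8500 eV, so ionization (to E = 0) requires 0.8500 eV.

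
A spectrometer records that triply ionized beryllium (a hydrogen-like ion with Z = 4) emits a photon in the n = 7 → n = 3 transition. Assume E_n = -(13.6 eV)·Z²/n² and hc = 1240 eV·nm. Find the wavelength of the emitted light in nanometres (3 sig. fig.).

For Z = 4 the level energies scale as Z², so the effective Rydberg energy is 13.6 × 16 = 217.6 eV.
ΔE = 217.6 × (1/3² − 1/7²) = 217.6 × 0.09070 = 19.74 eV.
λ = hc/ΔE = 1240 / 19.74 = 62.8 nm.

62.8 nm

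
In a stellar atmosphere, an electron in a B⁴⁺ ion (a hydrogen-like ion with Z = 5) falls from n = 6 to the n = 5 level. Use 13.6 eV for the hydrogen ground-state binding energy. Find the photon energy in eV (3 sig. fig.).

The Bohr energies scale as Z², so for Z = 5: E_n = −340.0/n² eV.
E_6 = −340.0/36 = −9.444 eV and E_5 = −340.0/25 = −13.60 eV.
The photon energy is |E_6 − E_5| = 4.16 eV.

4.16 eV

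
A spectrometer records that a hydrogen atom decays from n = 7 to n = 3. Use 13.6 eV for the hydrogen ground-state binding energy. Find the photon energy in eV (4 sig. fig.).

E_7 = −13.60/49 = −0.2776 eV and E_3 = −13.60/9 = −1.511 eV.
The photon energy is |E_7 − E_3| = 1.234 eV.

1.234 eV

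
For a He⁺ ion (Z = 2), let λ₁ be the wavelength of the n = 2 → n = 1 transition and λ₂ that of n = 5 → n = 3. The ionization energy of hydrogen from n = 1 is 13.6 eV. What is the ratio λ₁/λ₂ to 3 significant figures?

λ ∝ 1/ΔE ∝ 1/(1/n_f² − 1/n_i²), and the Z² and hc factors cancel in the ratio.
λ₁/λ₂ = (1/3² − 1/5²)/(1/1² − 1/2²) = 0.07111/0.7500 = 0.0948.

0.0948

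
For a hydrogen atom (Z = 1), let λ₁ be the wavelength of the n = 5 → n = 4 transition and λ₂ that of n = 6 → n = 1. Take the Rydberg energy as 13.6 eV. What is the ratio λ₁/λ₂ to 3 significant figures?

43.2

λ ∝ 1/ΔE ∝ 1/(1/n_f² − 1/n_i²), and the Z² and hc factors cancel in the ratio.
λ₁/λ₂ = (1/1² − 1/6²)/(1/4² − 1/5²) = 0.9722/0.02250 = 43.2.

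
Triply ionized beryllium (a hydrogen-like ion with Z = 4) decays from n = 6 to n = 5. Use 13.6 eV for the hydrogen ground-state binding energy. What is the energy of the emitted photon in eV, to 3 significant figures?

The Bohr energies scale as Z², so for Z = 4: E_n = −217.6/n² eV.
E_6 = −217.6/36 = −6.044 eV and E_5 = −217.6/25 = −8.704 eV.
The photon energy is |E_6 − E_5| = 2.66 eV.

2.66 eV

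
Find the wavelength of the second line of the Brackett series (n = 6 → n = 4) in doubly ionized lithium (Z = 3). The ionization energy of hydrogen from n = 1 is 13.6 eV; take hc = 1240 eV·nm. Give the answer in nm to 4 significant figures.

291.8 nm

The Brackett series terminates on n_f = 4; the second line has n_i = 4+2 = 6.
ΔE = 122.4 × (1/4² − 1/6²) = 4.250 eV.
λ = 1240 / 4.250 = 291.8 nm.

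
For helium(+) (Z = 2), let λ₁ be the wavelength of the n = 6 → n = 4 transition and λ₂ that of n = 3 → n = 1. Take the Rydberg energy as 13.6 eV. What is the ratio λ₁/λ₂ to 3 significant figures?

25.6

λ ∝ 1/ΔE ∝ 1/(1/n_f² − 1/n_i²), and the Z² and hc factors cancel in the ratio.
λ₁/λ₂ = (1/1² − 1/3²)/(1/4² − 1/6²) = 0.8889/0.03472 = 25.6.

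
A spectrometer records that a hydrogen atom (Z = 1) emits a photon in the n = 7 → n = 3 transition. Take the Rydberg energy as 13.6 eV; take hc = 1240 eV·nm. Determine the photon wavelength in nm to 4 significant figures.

1005 nm

ΔE = 13.60 × (1/3² − 1/7²) = 13.60 × 0.09070 = 1.234 eV.
λ = hc/ΔE = 1240 / 1.234 = 1005 nm.
This line belongs to the Paschen series.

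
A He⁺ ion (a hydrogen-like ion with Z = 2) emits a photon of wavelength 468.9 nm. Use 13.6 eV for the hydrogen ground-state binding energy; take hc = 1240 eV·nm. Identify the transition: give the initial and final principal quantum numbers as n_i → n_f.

The photon energy is ΔE = hc/λ = 1240 / 468.9 = 2.644 eV.
With Z = 2, ΔE = 54.40 × (1/n_f² − 1/n_i²), so 1/n_f² − 1/n_i² = 0.04861.
Trying n_f = 3 gives 1/n_i² = 0.06250, i.e. n_i ≈ 4; this pair matches.

n_i = 4, n_f = 3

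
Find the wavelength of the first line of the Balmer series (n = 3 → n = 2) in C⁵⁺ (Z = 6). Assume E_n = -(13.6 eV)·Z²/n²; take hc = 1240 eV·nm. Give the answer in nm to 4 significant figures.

18.24 nm

The Balmer series terminates on n_f = 2; the first line has n_i = 2+1 = 3.
ΔE = 489.6 × (1/2² − 1/3²) = 68.00 eV.
λ = 1240 / 68.00 = 18.24 nm.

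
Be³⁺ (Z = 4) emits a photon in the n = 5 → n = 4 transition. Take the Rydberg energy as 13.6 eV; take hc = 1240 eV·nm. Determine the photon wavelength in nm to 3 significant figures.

For Z = 4 the level energies scale as Z², so the effective Rydberg energy is 13.6 × 16 = 217.6 eV.
ΔE = 217.6 × (1/4² − 1/5²) = 217.6 × 0.02250 = 4.896 eV.
λ = hc/ΔE = 1240 / 4.896 = 253 nm.

253 nm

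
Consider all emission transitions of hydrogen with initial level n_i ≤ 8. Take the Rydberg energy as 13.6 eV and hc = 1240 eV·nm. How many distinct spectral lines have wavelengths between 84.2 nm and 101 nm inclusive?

5

Enumerate all n_i → n_f pairs with 1 ≤ n_f < n_i ≤ 8 and compute λ = 1240 / [13.6·1·(1/n_f² − 1/n_i²)].
Lines falling in [84.2, 101] nm: 8→1 (92.62 nm), 7→1 (93.08 nm), 6→1 (93.78 nm), 5→1 (94.98 nm), 4→1 (97.25 nm).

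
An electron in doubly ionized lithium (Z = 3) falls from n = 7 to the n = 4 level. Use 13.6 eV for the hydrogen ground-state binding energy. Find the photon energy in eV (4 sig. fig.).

5.152 eV

The Bohr energies scale as Z², so for Z = 3: E_n = −122.4/n² eV.
E_7 = −122.4/49 = −2.498 eV and E_4 = −122.4/16 = −7.650 eV.
The photon energy is |E_7 − E_4| = 5.152 eV.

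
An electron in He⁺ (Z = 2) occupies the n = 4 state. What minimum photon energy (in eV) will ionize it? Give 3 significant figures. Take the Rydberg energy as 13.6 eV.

3.40 eV

E_n = −13.6 Z²/n² = −54.40/n² eV for Z = 2.
E_4 = −54.40/16 = −3.40 eV, so ionization (to E = 0) requires 3.40 eV.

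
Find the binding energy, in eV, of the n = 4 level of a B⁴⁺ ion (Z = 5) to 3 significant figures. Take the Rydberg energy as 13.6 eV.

21.3 eV

E_n = −13.6 Z²/n² = −340.0/n² eV for Z = 5.
E_4 = −340.0/16 = −21.3 eV, so ionization (to E = 0) requires 21.3 eV.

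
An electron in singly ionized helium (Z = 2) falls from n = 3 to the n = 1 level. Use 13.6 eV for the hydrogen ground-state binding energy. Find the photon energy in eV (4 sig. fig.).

48.36 eV

The Bohr energies scale as Z², so for Z = 2: E_n = −54.40/n² eV.
E_3 = −54.40/9 = −6.044 eV and E_1 = −54.40/1 = −54.40 eV.
The photon energy is |E_3 − E_1| = 48.36 eV.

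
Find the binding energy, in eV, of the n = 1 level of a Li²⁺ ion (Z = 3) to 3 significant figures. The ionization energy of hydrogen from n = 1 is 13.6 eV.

122 eV

E_n = −13.6 Z²/n² = −122.4/n² eV for Z = 3.
E_1 = −122.4/1 = −122 eV, so ionization (to E = 0) requires 122 eV.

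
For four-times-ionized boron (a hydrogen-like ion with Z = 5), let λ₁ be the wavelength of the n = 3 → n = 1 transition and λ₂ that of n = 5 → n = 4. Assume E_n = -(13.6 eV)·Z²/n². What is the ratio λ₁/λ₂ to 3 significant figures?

0.0253

λ ∝ 1/ΔE ∝ 1/(1/n_f² − 1/n_i²), and the Z² and hc factors cancel in the ratio.
λ₁/λ₂ = (1/4² − 1/5²)/(1/1² − 1/3²) = 0.02250/0.8889 = 0.0253.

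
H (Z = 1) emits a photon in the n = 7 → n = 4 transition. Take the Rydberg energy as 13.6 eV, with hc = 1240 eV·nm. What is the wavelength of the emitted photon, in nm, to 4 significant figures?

2166 nm

ΔE = 13.60 × (1/4² − 1/7²) = 13.60 × 0.04209 = 0.5724 eV.
λ = hc/ΔE = 1240 / 0.5724 = 2166 nm.
This line belongs to the Brackett series.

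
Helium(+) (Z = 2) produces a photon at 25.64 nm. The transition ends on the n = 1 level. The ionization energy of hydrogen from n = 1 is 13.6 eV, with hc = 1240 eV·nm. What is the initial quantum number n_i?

n_i = 3

The photon energy is ΔE = hc/λ = 1240 / 25.64 = 48.36 eV.
With Z = 2, ΔE = 54.40 × (1/n_f² − 1/n_i²), so 1/n_f² − 1/n_i² = 0.8890.
With n_f = 1: 1/n_i² = 1/1 − 0.8890 = 0.1110, so n_i ≈ 3.00.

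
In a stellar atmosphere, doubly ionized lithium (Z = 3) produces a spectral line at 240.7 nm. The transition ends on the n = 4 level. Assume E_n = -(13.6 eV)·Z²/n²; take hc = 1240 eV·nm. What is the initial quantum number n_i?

The photon energy is ΔE = hc/λ = 1240 / 240.7 = 5.152 eV.
With Z = 3, ΔE = 122.4 × (1/n_f² − 1/n_i²), so 1/n_f² − 1/n_i² = 0.04209.
With n_f = 4: 1/n_i² = 1/16 − 0.04209 = 0.02041, so n_i ≈ 7.00.

n_i = 7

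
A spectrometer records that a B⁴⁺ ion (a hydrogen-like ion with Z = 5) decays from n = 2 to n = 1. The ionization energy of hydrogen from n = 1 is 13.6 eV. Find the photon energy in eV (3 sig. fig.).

255 eV

The Bohr energies scale as Z², so for Z = 5: E_n = −340.0/n² eV.
E_2 = −340.0/4 = −85.00 eV and E_1 = −340.0/1 = −340.0 eV.
The photon energy is |E_2 − E_1| = 255 eV.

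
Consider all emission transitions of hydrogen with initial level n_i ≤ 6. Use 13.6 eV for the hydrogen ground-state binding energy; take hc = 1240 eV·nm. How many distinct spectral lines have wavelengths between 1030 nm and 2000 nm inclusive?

Enumerate all n_i → n_f pairs with 1 ≤ n_f < n_i ≤ 6 and compute λ = 1240 / [13.6·1·(1/n_f² − 1/n_i²)].
Lines falling in [1030, 2000] nm: 6→3 (1094 nm), 5→3 (1282 nm), 4→3 (1876 nm).

3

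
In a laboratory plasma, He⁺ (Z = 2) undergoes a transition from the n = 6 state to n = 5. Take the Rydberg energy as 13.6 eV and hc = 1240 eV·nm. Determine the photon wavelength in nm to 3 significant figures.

1860 nm

For Z = 2 the level energies scale as Z², so the effective Rydberg energy is 13.6 × 4 = 54.40 eV.
ΔE = 54.40 × (1/5² − 1/6²) = 54.40 × 0.01222 = 0.6649 eV.
λ = hc/ΔE = 1240 / 0.6649 = 1860 nm.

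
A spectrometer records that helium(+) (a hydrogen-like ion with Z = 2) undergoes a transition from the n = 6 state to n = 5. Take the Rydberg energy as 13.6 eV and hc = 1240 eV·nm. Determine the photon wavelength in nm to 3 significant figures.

1860 nm

For Z = 2 the level energies scale as Z², so the effective Rydberg energy is 13.6 × 4 = 54.40 eV.
ΔE = 54.40 × (1/5² − 1/6²) = 54.40 × 0.01222 = 0.6649 eV.
λ = hc/ΔE = 1240 / 0.6649 = 1860 nm.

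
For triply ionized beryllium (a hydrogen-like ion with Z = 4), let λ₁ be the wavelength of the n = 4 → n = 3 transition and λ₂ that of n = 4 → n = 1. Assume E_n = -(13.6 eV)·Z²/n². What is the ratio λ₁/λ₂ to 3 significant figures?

19.3

λ ∝ 1/ΔE ∝ 1/(1/n_f² − 1/n_i²), and the Z² and hc factors cancel in the ratio.
λ₁/λ₂ = (1/1² − 1/4²)/(1/3² − 1/4²) = 0.9375/0.04861 = 19.3.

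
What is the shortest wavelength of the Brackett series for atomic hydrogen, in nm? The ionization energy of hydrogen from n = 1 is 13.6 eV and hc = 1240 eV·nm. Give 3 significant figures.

The Brackett series has lower level n_f = 4; the series limit corresponds to n_i → ∞.
ΔE_max = 13.6 × 1 / 4² = 0.8500 eV.
λ_min = 1240 / 0.8500 = 1460 nm.

1460 nm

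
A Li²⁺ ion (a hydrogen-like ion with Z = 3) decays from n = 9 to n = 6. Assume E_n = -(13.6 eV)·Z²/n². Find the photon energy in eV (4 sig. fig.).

The Bohr energies scale as Z², so for Z = 3: E_n = −122.4/n² eV.
E_9 = −122.4/81 = −1.511 eV and E_6 = −122.4/36 = −3.400 eV.
The photon energy is |E_9 − E_6| = 1.889 eV.

1.889 eV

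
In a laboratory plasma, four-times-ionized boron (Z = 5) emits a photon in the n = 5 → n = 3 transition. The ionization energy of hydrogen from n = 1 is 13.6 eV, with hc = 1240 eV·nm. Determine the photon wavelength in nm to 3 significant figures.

51.3 nm

For Z = 5 the level energies scale as Z², so the effective Rydberg energy is 13.6 × 25 = 340.0 eV.
ΔE = 340.0 × (1/3² − 1/5²) = 340.0 × 0.07111 = 24.18 eV.
λ = hc/ΔE = 1240 / 24.18 = 51.3 nm.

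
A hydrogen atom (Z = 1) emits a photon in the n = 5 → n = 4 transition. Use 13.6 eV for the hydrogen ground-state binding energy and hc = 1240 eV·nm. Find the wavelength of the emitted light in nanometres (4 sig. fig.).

4052 nm

ΔE = 13.60 × (1/4² − 1/5²) = 13.60 × 0.02250 = 0.3060 eV.
λ = hc/ΔE = 1240 / 0.3060 = 4052 nm.
This line belongs to the Brackett series.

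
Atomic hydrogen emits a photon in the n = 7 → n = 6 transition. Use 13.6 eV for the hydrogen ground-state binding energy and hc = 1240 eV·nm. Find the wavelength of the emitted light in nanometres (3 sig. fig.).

ΔE = 13.60 × (1/6² − 1/7²) = 13.60 × 0.007370 = 0.1002 eV.
λ = hc/ΔE = 1240 / 0.1002 = 12400 nm.

12400 nm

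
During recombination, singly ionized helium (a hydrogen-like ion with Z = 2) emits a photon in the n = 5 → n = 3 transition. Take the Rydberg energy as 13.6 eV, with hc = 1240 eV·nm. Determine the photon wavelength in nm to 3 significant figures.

For Z = 2 the level energies scale as Z², so the effective Rydberg energy is 13.6 × 4 = 54.40 eV.
ΔE = 54.40 × (1/3² − 1/5²) = 54.40 × 0.07111 = 3.868 eV.
λ = hc/ΔE = 1240 / 3.868 = 321 nm.

321 nm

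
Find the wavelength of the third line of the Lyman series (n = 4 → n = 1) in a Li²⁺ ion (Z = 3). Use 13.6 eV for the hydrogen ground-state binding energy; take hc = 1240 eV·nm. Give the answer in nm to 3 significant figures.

10.8 nm

The Lyman series terminates on n_f = 1; the third line has n_i = 1+3 = 4.
ΔE = 122.4 × (1/1² − 1/4²) = 114.8 eV.
λ = 1240 / 114.8 = 10.8 nm.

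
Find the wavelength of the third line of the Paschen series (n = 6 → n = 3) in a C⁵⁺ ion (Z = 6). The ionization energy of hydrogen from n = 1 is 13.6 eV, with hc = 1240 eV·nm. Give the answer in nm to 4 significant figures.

30.39 nm

The Paschen series terminates on n_f = 3; the third line has n_i = 3+3 = 6.
ΔE = 489.6 × (1/3² − 1/6²) = 40.80 eV.
λ = 1240 / 40.80 = 30.39 nm.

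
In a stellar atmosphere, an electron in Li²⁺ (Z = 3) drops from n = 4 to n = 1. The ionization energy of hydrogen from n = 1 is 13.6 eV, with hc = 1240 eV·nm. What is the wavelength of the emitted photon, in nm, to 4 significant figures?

For Z = 3 the level energies scale as Z², so the effective Rydberg energy is 13.6 × 9 = 122.4 eV.
ΔE = 122.4 × (1/1² − 1/4²) = 122.4 × 0.9375 = 114.8 eV.
λ = hc/ΔE = 1240 / 114.8 = 10.81 nm.

10.81 nm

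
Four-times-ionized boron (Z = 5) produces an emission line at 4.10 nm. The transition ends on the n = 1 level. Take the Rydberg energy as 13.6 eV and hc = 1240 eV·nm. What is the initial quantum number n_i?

n_i = 3

The photon energy is ΔE = hc/λ = 1240 / 4.10 = 302.4 eV.
With Z = 5, ΔE = 340.0 × (1/n_f² − 1/n_i²), so 1/n_f² − 1/n_i² = 0.8895.
With n_f = 1: 1/n_i² = 1/1 − 0.8895 = 0.1105, so n_i ≈ 3.01.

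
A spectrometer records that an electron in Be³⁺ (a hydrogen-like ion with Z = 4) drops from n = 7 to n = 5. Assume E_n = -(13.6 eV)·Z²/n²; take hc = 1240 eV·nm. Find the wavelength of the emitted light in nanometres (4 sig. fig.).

290.9 nm

For Z = 4 the level energies scale as Z², so the effective Rydberg energy is 13.6 × 16 = 217.6 eV.
ΔE = 217.6 × (1/5² − 1/7²) = 217.6 × 0.01959 = 4.263 eV.
λ = hc/ΔE = 1240 / 4.263 = 290.9 nm.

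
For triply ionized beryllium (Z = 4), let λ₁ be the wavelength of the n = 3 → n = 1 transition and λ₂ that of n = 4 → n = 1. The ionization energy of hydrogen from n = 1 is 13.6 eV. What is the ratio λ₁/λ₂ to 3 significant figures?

λ ∝ 1/ΔE ∝ 1/(1/n_f² − 1/n_i²), and the Z² and hc factors cancel in the ratio.
λ₁/λ₂ = (1/1² − 1/4²)/(1/1² − 1/3²) = 0.9375/0.8889 = 1.05.

1.05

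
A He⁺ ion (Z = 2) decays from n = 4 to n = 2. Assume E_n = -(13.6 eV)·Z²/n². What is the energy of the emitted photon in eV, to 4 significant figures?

10.20 eV

The Bohr energies scale as Z², so for Z = 2: E_n = −54.40/n² eV.
E_4 = −54.40/16 = −3.400 eV and E_2 = −54.40/4 = −13.60 eV.
The photon energy is |E_4 − E_2| = 10.20 eV.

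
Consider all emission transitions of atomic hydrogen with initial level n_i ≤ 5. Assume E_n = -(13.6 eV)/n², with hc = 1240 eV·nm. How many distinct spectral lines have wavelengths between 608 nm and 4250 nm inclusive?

Enumerate all n_i → n_f pairs with 1 ≤ n_f < n_i ≤ 5 and compute λ = 1240 / [13.6·1·(1/n_f² − 1/n_i²)].
Lines falling in [608, 4250] nm: 3→2 (656.5 nm), 5→3 (1282 nm), 4→3 (1876 nm), 5→4 (4052 nm).

4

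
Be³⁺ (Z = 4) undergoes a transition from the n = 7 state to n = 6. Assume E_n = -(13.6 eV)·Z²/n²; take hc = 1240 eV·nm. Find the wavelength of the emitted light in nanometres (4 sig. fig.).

773.2 nm

For Z = 4 the level energies scale as Z², so the effective Rydberg energy is 13.6 × 16 = 217.6 eV.
ΔE = 217.6 × (1/6² − 1/7²) = 217.6 × 0.007370 = 1.604 eV.
λ = hc/ΔE = 1240 / 1.604 = 773.2 nm.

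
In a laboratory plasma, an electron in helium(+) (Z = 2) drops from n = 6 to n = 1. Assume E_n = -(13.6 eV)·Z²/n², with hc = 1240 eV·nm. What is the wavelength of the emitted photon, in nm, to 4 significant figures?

For Z = 2 the level energies scale as Z², so the effective Rydberg energy is 13.6 × 4 = 54.40 eV.
ΔE = 54.40 × (1/1² − 1/6²) = 54.40 × 0.9722 = 52.89 eV.
λ = hc/ΔE = 1240 / 52.89 = 23.45 nm.

23.45 nm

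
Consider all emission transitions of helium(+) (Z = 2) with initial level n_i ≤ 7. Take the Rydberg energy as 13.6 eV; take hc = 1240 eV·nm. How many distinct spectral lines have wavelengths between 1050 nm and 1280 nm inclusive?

Enumerate all n_i → n_f pairs with 1 ≤ n_f < n_i ≤ 7 and compute λ = 1240 / [13.6·4·(1/n_f² − 1/n_i²)].
Lines falling in [1050, 1280] nm: 7→5 (1163 nm).

1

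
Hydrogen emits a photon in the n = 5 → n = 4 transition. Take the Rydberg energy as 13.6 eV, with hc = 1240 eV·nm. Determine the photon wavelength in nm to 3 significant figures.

ΔE = 13.60 × (1/4² − 1/5²) = 13.60 × 0.02250 = 0.3060 eV.
λ = hc/ΔE = 1240 / 0.3060 = 4050 nm.

4050 nm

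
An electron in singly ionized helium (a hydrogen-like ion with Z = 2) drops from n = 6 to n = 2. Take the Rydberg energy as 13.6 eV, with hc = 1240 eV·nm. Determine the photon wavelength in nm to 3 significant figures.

103 nm

For Z = 2 the level energies scale as Z², so the effective Rydberg energy is 13.6 × 4 = 54.40 eV.
ΔE = 54.40 × (1/2² − 1/6²) = 54.40 × 0.2222 = 12.09 eV.
λ = hc/ΔE = 1240 / 12.09 = 103 nm.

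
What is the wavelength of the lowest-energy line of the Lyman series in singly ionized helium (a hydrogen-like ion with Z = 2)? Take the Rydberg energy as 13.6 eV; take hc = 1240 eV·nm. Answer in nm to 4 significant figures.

The Lyman series terminates on n_f = 1; the first line has n_i = 1+1 = 2.
ΔE = 54.40 × (1/1² − 1/2²) = 40.80 eV.
λ = 1240 / 40.80 = 30.39 nm.

30.39 nm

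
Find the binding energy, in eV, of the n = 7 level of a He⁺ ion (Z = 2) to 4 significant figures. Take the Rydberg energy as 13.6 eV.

1.110 eV

E_n = −13.6 Z²/n² = −54.40/n² eV for Z = 2.
E_7 = −54.40/49 = −1.110 eV, so ionization (to E = 0) requires 1.110 eV.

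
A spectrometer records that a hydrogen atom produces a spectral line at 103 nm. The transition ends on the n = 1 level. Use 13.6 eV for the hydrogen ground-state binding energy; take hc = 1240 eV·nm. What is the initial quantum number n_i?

The photon energy is ΔE = hc/λ = 1240 / 103 = 12.04 eV.
With Z = 1, ΔE = 13.60 × (1/n_f² − 1/n_i²), so 1/n_f² − 1/n_i² = 0.8852.
With n_f = 1: 1/n_i² = 1/1 − 0.8852 = 0.1148, so n_i ≈ 2.95.

n_i = 3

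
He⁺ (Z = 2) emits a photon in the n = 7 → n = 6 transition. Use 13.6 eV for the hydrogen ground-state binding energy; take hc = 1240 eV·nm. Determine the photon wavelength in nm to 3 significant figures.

3090 nm

For Z = 2 the level energies scale as Z², so the effective Rydberg energy is 13.6 × 4 = 54.40 eV.
ΔE = 54.40 × (1/6² − 1/7²) = 54.40 × 0.007370 = 0.4009 eV.
λ = hc/ΔE = 1240 / 0.4009 = 3090 nm.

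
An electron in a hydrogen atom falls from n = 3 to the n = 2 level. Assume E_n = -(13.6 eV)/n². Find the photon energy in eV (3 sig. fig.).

E_3 = −13.60/9 = −1.511 eV and E_2 = −13.60/4 = −3.400 eV.
The photon energy is |E_3 − E_2| = 1.89 eV.

1.89 eV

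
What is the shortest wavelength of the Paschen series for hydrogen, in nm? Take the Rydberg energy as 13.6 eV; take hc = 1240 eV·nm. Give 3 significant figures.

821 nm

The Paschen series has lower level n_f = 3; the series limit corresponds to n_i → ∞.
ΔE_max = 13.6 × 1 / 3² = 1.511 eV.
λ_min = 1240 / 1.511 = 821 nm.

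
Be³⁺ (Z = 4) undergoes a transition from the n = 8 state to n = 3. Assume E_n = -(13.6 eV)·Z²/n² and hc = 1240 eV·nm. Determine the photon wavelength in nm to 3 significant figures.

For Z = 4 the level energies scale as Z², so the effective Rydberg energy is 13.6 × 16 = 217.6 eV.
ΔE = 217.6 × (1/3² − 1/8²) = 217.6 × 0.09549 = 20.78 eV.
λ = hc/ΔE = 1240 / 20.78 = 59.7 nm.

59.7 nm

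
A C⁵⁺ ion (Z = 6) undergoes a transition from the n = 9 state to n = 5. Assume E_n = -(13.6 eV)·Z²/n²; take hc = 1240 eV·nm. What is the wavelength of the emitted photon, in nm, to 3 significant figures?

91.6 nm

For Z = 6 the level energies scale as Z², so the effective Rydberg energy is 13.6 × 36 = 489.6 eV.
ΔE = 489.6 × (1/5² − 1/9²) = 489.6 × 0.02765 = 13.54 eV.
λ = hc/ΔE = 1240 / 13.54 = 91.6 nm.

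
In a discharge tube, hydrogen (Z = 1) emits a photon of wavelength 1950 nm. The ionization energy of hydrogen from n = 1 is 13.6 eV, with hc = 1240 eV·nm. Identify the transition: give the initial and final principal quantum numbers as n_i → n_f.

n_i = 8, n_f = 4

The photon energy is ΔE = hc/λ = 1240 / 1950 = 0.6359 eV.
With Z = 1, ΔE = 13.60 × (1/n_f² − 1/n_i²), so 1/n_f² − 1/n_i² = 0.04676.
Trying n_f = 4 gives 1/n_i² = 0.01574, i.e. n_i ≈ 8; this pair matches.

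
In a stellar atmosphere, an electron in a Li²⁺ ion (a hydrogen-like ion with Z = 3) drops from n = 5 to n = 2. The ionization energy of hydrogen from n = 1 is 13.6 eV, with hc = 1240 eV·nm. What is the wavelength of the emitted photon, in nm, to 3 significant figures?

48.2 nm

For Z = 3 the level energies scale as Z², so the effective Rydberg energy is 13.6 × 9 = 122.4 eV.
ΔE = 122.4 × (1/2² − 1/5²) = 122.4 × 0.2100 = 25.70 eV.
λ = hc/ΔE = 1240 / 25.70 = 48.2 nm.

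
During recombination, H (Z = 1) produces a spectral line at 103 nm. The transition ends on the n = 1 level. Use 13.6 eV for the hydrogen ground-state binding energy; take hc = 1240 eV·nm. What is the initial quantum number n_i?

n_i = 3

The photon energy is ΔE = hc/λ = 1240 / 103 = 12.04 eV.
With Z = 1, ΔE = 13.60 × (1/n_f² − 1/n_i²), so 1/n_f² − 1/n_i² = 0.8852.
With n_f = 1: 1/n_i² = 1/1 − 0.8852 = 0.1148, so n_i ≈ 2.95.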